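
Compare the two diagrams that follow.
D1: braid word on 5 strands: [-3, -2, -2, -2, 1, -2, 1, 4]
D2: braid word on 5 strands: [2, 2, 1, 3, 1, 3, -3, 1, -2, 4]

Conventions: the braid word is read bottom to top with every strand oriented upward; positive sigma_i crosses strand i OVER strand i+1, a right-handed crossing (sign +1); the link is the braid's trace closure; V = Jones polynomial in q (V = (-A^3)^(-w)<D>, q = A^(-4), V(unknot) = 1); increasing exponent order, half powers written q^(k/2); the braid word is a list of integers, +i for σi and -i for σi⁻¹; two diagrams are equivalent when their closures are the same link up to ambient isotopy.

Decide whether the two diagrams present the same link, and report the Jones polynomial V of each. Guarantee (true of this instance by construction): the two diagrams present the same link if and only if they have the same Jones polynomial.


equivalent: no
D1 (bracket A^-10 - A^-6 + 2A^-2 - 2A^2 + 2A^6 - 2A^10 + A^14; 8 crossings at w = -2): V = q^-5 - 2q^-4 + 2q^-3 - 2q^-2 + 2q^-1 - 1 + q
V(D2) = q + q^3 - q^4  (w +6, c 10, <D> = -A^2 + A^6 + A^14)
key observation: V(q) takes 2 values over 2 diagrams, fixing the grouping


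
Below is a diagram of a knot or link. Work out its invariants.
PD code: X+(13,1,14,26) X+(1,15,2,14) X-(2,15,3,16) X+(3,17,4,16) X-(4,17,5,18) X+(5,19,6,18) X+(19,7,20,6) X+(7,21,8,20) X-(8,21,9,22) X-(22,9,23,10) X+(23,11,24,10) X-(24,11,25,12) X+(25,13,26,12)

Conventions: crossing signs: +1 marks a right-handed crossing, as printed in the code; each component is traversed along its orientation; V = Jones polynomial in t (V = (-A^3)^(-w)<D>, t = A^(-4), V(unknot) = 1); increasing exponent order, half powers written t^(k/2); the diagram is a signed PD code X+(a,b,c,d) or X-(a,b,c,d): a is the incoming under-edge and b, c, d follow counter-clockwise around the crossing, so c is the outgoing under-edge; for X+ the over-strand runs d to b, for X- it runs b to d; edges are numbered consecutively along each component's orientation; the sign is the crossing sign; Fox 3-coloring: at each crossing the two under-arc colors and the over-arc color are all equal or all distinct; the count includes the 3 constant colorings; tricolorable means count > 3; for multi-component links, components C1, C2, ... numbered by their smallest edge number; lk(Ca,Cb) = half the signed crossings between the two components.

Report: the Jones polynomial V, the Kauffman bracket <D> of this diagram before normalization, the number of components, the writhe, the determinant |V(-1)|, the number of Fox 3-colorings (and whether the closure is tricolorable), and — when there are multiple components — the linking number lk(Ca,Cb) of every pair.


V(t) = t + t^3 - t^4
bracket: A^-7 - A^-3 - A^5, w = +3
1 component, writhe +3, over 13 crossings
det 3, colorings 9 of 3^13 — tricolorable
observation: w = +3 (over 13 crossings) is diagram-only; (-A^3)^(-3) removes it from V


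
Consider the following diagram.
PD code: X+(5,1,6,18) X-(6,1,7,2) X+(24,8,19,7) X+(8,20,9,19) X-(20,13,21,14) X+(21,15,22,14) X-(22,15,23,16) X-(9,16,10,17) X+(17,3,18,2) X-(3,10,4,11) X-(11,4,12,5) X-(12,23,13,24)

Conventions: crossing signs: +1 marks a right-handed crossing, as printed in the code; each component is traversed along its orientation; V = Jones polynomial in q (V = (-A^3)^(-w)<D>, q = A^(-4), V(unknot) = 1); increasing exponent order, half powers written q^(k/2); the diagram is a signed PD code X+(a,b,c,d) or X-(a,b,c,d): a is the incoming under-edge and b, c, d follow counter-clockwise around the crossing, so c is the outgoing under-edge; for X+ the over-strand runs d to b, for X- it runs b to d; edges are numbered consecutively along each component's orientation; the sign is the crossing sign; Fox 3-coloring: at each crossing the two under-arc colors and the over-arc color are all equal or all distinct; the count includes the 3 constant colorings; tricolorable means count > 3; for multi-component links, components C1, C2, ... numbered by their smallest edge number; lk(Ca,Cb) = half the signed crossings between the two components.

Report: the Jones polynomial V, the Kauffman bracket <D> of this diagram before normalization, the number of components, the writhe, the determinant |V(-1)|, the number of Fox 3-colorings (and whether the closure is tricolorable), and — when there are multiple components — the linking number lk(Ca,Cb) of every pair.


V(q) = q^(-11/2) - q^(-9/2) + q^(-7/2) - 2q^(-5/2) + q^(-3/2) - 2q^(-1/2)
bracket: -2A^-4 + 1 - 2A^4 + A^8 - A^12 + A^16, w = -2
2 components, writhe -2, over 12 crossings
lk(C1,C2) = 0
det 8, colorings 3 of 3^12 — not tricolorable
observation: |V(-1)| = 8: so not tricolorable, since 3 does not divide 8


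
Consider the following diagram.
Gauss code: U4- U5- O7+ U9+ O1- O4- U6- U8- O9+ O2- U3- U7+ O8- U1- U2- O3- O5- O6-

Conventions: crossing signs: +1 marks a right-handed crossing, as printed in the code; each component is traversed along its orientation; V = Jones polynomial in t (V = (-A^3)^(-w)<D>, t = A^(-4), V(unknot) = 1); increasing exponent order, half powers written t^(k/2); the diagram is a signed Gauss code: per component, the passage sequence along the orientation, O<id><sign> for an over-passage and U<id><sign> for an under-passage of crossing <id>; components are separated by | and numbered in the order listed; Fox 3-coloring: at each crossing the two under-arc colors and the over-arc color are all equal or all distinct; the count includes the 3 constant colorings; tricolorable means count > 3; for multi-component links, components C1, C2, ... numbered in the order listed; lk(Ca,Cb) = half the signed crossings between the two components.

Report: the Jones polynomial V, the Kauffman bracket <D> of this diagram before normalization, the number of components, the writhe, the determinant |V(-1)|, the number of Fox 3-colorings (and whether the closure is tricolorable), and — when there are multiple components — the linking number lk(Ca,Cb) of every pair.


V(t) = t^-7 - 2t^-6 + 2t^-5 - 3t^-4 + 3t^-3 - 2t^-2 + 2t^-1
bracket: -2A^-11 + 2A^-7 - 3A^-3 + 3A - 2A^5 + 2A^9 - A^13, w = -5
1 component, writhe -5, over 9 crossings
det 15, colorings 9 of 3^9 — tricolorable
observation: w = -5 (over 9 crossings) is diagram-only; (-A^3)^(5) removes it from V


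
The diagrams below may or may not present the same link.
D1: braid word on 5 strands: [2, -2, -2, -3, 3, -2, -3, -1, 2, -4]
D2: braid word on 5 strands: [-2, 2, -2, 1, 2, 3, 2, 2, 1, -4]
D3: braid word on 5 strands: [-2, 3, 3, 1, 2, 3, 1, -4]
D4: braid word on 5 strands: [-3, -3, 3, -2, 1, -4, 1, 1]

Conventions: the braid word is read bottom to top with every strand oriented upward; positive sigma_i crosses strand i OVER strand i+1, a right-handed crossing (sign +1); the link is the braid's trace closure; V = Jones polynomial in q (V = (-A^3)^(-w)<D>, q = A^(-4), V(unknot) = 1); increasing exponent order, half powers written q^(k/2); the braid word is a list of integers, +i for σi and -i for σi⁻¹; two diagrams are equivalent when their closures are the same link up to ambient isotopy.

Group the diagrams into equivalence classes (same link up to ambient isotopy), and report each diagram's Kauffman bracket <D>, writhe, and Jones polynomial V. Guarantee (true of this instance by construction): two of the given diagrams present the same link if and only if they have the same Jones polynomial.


equivalence classes: {D1} | {D2, D3} | {D4}
D1 (bracket A^-12; 10 crossings at w = -4): V = 1
D2 (bracket -A^-12 + A^-8 - A^-4 + 2 - A^4 + A^8; 10 crossings at w = +4): V = q - q^2 + 2q^3 - q^4 + q^5 - q^6
V(D3) = q - q^2 + 2q^3 - q^4 + q^5 - q^6  (w +4, c 8, <D> = -A^-12 + A^-8 - A^-4 + 2 - A^4 + A^8)
V(D4) = q + q^3 - q^4  (w 0, c 8, <D> = -A^-16 + A^-12 + A^-4)
key observation: V(q) takes 3 values over 4 diagrams, fixing the grouping


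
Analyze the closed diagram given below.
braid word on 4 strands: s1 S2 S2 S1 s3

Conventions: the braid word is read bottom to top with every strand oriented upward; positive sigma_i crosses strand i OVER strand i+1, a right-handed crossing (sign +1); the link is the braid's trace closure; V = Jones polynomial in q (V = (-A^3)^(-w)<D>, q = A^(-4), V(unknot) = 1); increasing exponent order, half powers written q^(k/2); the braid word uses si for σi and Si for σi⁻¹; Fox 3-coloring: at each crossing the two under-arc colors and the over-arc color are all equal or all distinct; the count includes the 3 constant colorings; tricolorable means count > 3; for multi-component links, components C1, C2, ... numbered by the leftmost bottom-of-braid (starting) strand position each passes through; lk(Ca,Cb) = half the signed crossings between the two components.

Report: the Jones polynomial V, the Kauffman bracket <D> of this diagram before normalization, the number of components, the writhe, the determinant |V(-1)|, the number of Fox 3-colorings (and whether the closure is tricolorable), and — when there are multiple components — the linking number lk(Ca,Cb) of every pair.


V = q^-3 + q^-2 + q^-1 + 1
<D> = -A^-3 - A - A^5 - A^9 (w = -1)
3 components over 5 crossings, w = -1
lk(C1,C2): 0
lk(C1,C3) = -1
linking number lk(C2,C3) = 0
9 Fox colorings among 3^5, |V(-1)| = 0: tricolorable
why: |V(-1)| = 0: so tricolorable, since 3 divides 0


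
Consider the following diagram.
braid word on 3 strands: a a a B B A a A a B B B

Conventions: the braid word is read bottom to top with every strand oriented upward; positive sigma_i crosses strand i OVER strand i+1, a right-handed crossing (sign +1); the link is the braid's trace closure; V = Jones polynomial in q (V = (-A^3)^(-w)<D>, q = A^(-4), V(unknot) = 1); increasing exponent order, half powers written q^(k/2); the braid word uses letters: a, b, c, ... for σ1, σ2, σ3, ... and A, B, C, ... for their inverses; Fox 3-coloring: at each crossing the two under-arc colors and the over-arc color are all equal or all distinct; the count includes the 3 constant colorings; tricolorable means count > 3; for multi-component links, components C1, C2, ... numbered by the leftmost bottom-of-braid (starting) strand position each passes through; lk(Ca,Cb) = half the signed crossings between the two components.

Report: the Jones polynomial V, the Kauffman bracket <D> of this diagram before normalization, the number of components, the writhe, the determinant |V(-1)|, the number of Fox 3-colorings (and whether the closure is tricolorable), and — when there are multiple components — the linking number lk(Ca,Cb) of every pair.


V = -q^-6 + q^-5 - 2q^-4 + 3q^-3 - 2q^-2 + 3q^-1 - 1 + q - q^2
<D> = -A^-14 + A^-10 - A^-6 + 3A^-2 - 2A^2 + 3A^6 - 2A^10 + A^14 - A^18 (w = -2)
1 component over 12 crossings, w = -2
9 Fox colorings among 3^12, |V(-1)| = 15: tricolorable
why: the span of V is 8, forcing >= 8 crossings in any diagram


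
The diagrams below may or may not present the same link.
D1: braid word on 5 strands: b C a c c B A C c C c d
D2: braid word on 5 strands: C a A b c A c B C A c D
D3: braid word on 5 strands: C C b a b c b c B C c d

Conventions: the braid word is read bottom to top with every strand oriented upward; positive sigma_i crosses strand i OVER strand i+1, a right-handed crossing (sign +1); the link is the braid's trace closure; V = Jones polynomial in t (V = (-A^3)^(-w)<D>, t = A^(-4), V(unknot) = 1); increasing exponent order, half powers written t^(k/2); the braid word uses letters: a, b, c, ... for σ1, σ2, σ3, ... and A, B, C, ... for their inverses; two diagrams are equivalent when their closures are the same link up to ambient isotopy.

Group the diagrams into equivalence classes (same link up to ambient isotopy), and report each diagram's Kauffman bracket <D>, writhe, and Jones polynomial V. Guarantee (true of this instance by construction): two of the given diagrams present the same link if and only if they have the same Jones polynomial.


classes: {D1} | {D2} | {D3}
V(D1) = 1  [12 crossings, <D> = A^6, w = +2]
V(D2) = t^-2 - t^-1 + 1 - t + t^2  [12 crossings, <D> = A^-14 - A^-10 + A^-6 - A^-2 + A^2, w = -2]
V(D3) = t + t^3 - t^4  (w +4, c 12, <D> = -A^-4 + 1 + A^8)
insight: comparing 3 Jones polynomials yields 3 groups


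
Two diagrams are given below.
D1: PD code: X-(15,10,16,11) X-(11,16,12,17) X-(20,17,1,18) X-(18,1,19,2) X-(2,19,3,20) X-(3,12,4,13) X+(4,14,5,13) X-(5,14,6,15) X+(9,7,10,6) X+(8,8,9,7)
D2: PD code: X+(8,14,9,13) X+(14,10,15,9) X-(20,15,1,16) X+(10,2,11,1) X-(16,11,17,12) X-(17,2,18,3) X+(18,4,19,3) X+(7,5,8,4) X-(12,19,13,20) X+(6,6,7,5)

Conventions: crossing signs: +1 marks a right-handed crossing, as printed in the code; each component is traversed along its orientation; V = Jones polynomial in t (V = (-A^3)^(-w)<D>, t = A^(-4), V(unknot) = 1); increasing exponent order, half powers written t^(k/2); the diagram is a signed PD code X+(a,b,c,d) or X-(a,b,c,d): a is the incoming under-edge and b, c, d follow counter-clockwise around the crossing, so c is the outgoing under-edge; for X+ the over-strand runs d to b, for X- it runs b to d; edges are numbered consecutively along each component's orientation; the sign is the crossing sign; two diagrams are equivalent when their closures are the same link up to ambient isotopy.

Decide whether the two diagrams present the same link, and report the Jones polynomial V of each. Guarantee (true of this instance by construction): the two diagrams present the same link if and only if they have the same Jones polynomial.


equivalent: no
V(D1) = t^-8 - 2t^-7 + t^-6 - 2t^-5 + 2t^-4 + t^-2  (w -4, c 10, <D> = A^-4 + 2A^4 - 2A^8 + A^12 - 2A^16 + A^20)
V(D2) = -t^-3 + 2t^-2 - 2t^-1 + 3 - 2t + 2t^2 - t^3  (w +2, c 10, <D> = -A^-6 + 2A^-2 - 2A^2 + 3A^6 - 2A^10 + 2A^14 - A^18)
why: 2 classes among 2 diagrams; unequal V(t) rules out equality


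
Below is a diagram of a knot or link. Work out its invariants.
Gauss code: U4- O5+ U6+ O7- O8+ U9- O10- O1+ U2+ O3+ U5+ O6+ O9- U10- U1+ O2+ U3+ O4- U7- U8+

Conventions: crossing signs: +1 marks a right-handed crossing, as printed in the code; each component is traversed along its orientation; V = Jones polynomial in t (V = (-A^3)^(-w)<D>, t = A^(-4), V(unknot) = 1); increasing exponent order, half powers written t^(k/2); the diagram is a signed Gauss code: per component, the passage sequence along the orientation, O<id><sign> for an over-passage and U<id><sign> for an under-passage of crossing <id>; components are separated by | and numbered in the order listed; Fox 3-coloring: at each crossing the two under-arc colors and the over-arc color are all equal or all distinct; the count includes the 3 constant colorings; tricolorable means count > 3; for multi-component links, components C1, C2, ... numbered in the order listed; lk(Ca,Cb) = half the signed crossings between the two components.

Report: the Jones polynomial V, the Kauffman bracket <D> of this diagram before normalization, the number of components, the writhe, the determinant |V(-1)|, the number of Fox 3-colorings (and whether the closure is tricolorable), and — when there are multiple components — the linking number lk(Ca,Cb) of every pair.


V(t) = t + t^3 - t^4
bracket: -A^-10 + A^-6 + A^2, w = +2
1 component, writhe +2, over 10 crossings
det 3, colorings 9 of 3^10 — tricolorable
observation: the span of V is 3, forcing >= 3 crossings in any diagram


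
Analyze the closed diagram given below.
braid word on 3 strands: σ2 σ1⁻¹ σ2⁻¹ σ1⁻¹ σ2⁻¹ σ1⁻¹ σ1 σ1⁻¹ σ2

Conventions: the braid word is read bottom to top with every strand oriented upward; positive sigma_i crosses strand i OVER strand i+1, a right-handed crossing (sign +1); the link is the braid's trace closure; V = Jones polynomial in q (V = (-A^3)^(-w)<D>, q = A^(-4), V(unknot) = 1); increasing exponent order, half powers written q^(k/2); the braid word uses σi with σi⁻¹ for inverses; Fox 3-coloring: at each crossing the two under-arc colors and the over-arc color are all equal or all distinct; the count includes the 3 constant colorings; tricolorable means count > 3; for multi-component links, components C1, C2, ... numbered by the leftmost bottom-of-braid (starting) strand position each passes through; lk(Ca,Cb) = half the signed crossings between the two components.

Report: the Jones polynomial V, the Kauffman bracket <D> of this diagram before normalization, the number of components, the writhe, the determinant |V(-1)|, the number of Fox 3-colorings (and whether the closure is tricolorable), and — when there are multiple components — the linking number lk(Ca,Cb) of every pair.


Jones polynomial: V(q) = -q^(-9/2) - q^(-5/2) + q^(-3/2) - q^(-1/2)
<D> = A^-7 - A^-3 + A + A^9; writhe -3
components 2, writhe -3 (9 crossings)
linking number lk(C1,C2) = -2
3-colorings: 3 of 3^9, det 4 — not tricolorable
note: the span of V is 4, within the link bound 9 + 2 - 1


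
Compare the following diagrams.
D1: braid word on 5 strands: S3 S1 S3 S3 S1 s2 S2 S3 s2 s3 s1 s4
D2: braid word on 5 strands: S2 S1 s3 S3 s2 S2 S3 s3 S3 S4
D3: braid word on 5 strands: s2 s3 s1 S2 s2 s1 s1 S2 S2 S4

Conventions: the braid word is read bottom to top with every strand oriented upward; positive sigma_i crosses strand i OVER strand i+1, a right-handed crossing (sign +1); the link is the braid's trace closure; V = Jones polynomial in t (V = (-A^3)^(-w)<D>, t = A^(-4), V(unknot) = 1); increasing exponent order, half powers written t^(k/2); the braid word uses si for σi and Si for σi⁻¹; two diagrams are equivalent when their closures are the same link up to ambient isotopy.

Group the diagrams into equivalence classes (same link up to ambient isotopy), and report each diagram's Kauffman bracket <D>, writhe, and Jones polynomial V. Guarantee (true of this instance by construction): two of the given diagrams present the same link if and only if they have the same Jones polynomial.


grouping into links: {D1} | {D2} | {D3}
V(D1) = -t^-4 + t^-3 + t^-1  (w -2, c 12, <D> = A^-2 + A^6 - A^10)
V(D2) = 1  (w -4, c 10, <D> = A^-12)
V(D3) = t + t^3 - t^4  [10 crossings, <D> = -A^-10 + A^-6 + A^2, w = +2]
why: comparing 3 Jones polynomials yields 3 groups


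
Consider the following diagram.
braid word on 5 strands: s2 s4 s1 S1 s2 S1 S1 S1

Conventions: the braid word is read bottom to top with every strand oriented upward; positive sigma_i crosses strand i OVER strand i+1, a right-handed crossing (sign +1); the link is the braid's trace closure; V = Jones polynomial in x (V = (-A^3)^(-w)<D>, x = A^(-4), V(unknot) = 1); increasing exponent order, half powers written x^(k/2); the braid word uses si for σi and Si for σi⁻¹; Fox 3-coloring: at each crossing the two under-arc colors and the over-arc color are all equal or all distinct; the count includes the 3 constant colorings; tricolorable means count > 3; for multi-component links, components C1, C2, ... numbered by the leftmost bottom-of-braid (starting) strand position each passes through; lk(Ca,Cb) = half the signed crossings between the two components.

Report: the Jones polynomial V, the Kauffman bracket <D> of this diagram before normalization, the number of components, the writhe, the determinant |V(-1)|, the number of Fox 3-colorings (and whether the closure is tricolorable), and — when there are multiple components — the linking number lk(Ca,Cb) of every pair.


Jones polynomial: V(x) = -x^-4 + x^-1 + 2 + x + x^2
<D> = A^-8 + A^-4 + 2 + A^4 - A^16; writhe 0
components 3, writhe 0 (8 crossings)
linking number lk(C1,C2) = +1
lk(C1,C3): 0
lk(C2,C3) = 0
3-colorings: 27 of 3^8, det 0 — tricolorable
note: w = 0 shifts under R1 moves; the (-A^3)^(0) factor cancels that in V


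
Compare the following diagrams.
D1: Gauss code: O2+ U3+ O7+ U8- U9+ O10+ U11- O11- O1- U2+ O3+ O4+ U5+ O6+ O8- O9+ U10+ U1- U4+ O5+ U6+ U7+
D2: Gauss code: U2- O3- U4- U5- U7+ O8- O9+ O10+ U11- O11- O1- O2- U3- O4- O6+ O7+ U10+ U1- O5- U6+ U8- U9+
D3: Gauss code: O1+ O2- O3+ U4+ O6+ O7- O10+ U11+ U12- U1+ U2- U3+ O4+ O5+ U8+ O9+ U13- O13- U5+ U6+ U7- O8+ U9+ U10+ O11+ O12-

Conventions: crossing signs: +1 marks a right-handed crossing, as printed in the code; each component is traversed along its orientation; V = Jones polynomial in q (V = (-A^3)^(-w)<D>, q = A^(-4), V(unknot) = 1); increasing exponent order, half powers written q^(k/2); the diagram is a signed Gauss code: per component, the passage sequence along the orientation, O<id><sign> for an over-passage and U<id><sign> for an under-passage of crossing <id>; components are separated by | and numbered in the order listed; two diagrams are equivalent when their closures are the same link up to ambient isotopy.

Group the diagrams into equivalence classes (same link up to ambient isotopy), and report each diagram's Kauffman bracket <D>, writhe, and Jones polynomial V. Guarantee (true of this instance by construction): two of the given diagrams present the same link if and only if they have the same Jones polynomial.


classes: {D1, D3} | {D2}
V(D1) = q^2 + 2q^4 - 2q^5 + q^6 - 2q^7 + q^8  [11 crossings, <D> = -A^-17 + 2A^-13 - A^-9 + 2A^-5 - 2A^-1 - A^7, w = +5]
V(D2) = -q^-4 + q^-3 + q^-1  [11 crossings, <D> = -A^-5 - A^3 + A^7, w = -3]
D3 (bracket -A^-17 + 2A^-13 - A^-9 + 2A^-5 - 2A^-1 - A^7; 13 crossings at w = +5): V = q^2 + 2q^4 - 2q^5 + q^6 - 2q^7 + q^8
note: 2 classes among 3 diagrams; unequal V(q) rules out equality


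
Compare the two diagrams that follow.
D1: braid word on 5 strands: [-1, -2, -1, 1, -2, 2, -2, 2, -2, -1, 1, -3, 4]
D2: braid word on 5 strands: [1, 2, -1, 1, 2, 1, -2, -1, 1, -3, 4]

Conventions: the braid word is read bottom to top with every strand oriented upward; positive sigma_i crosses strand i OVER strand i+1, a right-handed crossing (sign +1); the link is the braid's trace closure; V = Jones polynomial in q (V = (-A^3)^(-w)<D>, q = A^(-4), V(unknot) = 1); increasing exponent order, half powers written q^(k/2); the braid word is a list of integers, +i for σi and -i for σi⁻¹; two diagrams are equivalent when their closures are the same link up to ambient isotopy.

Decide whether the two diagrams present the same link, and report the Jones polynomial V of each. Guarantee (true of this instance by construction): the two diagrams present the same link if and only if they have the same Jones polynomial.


equivalent: no
D1 (bracket A^-7 + A; 13 crossings at w = -3): V = -q^(-5/2) - q^(-1/2)
V(D2) = -q^(1/2) + q^(3/2) - q^(5/2) - q^(9/2)  (w +3, c 11, <D> = A^-9 + A^-1 - A^3 + A^7)
key observation: 2 classes among 2 diagrams; unequal V(q) rules out equality


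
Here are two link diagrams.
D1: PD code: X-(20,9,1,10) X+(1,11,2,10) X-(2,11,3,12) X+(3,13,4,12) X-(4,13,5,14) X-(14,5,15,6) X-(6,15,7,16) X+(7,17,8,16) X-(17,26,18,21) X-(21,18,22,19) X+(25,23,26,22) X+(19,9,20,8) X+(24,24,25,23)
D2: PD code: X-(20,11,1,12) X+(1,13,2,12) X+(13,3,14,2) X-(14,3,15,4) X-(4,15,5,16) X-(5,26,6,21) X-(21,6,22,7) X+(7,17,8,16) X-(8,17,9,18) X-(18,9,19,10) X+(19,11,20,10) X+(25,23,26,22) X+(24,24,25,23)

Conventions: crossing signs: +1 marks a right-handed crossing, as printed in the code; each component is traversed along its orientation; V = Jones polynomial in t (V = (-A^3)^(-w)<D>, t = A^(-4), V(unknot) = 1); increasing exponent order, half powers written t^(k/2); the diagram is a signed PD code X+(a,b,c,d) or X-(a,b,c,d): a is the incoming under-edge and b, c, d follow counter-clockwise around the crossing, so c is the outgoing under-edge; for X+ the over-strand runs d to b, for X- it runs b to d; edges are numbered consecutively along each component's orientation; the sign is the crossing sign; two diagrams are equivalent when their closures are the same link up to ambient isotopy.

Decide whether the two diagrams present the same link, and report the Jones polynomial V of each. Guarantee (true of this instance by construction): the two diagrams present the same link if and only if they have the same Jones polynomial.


same link: yes
V(D1) = -t^(-5/2) - t^(-1/2)  [13 crossings, <D> = A^-1 + A^7, w = -1]
V(D2) = -t^(-5/2) - t^(-1/2)  (w -1, c 13, <D> = A^-1 + A^7)
note: from 13 to 13 crossings by R-moves: one link, two diagrams


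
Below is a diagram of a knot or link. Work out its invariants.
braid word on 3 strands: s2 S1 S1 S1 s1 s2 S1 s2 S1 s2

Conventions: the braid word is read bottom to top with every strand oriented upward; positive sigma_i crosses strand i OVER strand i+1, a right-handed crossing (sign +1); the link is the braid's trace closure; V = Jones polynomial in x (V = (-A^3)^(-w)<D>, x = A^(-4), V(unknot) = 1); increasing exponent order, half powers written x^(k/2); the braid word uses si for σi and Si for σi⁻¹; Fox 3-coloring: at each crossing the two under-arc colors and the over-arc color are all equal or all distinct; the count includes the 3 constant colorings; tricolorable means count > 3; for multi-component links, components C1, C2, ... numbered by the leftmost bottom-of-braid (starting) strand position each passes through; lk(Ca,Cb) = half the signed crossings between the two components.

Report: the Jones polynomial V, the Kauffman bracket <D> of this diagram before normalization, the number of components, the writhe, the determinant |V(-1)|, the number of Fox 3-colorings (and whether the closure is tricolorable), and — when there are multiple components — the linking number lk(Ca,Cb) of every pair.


Jones polynomial: V(x) = x^-4 - 3x^-3 + 5x^-2 - 6x^-1 + 7 - 6x + 5x^2 - 3x^3 + x^4
<D> = A^-16 - 3A^-12 + 5A^-8 - 6A^-4 + 7 - 6A^4 + 5A^8 - 3A^12 + A^16; writhe 0
components 1, writhe 0 (10 crossings)
3-colorings: 3 of 3^10, det 37 — not tricolorable
note: det 37 = |V(-1)|; not divisible by 3, so not tricolorable


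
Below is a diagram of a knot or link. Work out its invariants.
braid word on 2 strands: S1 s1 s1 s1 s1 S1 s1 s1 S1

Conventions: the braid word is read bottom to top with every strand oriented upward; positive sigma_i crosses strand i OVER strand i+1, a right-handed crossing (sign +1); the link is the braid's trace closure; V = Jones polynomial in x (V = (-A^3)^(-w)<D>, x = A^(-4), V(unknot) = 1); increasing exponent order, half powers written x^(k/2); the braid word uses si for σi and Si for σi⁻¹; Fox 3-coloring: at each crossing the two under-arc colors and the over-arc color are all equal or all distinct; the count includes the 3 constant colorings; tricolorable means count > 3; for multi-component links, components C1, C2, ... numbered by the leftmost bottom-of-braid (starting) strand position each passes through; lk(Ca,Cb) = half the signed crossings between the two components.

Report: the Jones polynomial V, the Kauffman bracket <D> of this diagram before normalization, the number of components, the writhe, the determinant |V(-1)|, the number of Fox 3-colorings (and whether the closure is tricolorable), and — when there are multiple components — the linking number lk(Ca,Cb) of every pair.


V = x + x^3 - x^4
<D> = A^-7 - A^-3 - A^5 (w = +3)
1 component over 9 crossings, w = +3
9 Fox colorings among 3^9, |V(-1)| = 3: tricolorable
why: the span of V is 3, forcing >= 3 crossings in any diagram


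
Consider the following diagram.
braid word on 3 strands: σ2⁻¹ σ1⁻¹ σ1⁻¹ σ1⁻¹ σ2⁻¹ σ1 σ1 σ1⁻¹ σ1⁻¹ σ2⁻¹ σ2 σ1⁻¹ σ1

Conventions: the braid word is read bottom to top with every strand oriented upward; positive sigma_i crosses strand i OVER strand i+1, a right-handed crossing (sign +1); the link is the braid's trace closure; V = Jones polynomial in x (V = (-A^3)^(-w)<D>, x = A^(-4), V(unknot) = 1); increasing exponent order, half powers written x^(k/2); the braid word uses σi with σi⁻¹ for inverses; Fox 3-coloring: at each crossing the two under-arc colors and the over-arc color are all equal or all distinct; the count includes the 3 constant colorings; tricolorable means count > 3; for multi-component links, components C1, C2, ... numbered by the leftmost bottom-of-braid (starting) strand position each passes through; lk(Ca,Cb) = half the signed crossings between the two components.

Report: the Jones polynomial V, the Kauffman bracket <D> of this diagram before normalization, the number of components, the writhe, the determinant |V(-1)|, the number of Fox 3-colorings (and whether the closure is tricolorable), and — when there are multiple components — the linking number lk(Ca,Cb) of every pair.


Jones polynomial: V(x) = x^(-13/2) - x^(-11/2) + x^(-9/2) - 2x^(-7/2) - x^(-3/2)
<D> = A^-9 + 2A^-1 - A^3 + A^7 - A^11; writhe -5
components 2, writhe -5 (13 crossings)
linking number lk(C1,C2) = -1
3-colorings: 9 of 3^13, det 6 — tricolorable
note: inverse pairs cancel, leaving σ2⁻¹ σ1⁻¹ σ1⁻¹ σ1⁻¹ σ2⁻¹


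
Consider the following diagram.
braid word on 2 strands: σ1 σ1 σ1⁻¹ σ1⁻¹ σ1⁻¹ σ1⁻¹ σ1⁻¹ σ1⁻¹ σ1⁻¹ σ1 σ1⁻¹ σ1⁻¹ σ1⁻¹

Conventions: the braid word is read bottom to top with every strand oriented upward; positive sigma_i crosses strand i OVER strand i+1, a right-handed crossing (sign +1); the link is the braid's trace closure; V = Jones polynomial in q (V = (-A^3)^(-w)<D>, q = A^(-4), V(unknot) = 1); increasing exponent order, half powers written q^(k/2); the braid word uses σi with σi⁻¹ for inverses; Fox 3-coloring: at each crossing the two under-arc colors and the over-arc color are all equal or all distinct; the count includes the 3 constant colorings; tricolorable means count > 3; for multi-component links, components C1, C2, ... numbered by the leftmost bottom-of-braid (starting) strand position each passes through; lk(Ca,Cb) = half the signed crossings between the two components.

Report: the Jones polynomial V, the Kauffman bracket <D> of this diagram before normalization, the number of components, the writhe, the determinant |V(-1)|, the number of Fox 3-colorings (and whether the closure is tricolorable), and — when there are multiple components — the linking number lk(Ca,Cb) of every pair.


Jones polynomial: V(q) = -q^-10 + q^-9 - q^-8 + q^-7 - q^-6 + q^-5 + q^-3
<D> = -A^-9 - A^-1 + A^3 - A^7 + A^11 - A^15 + A^19; writhe -7
components 1, writhe -7 (13 crossings)
3-colorings: 3 of 3^13, det 7 — not tricolorable
note: w = -7 shifts under R1 moves; the (-A^3)^(7) factor cancels that in V


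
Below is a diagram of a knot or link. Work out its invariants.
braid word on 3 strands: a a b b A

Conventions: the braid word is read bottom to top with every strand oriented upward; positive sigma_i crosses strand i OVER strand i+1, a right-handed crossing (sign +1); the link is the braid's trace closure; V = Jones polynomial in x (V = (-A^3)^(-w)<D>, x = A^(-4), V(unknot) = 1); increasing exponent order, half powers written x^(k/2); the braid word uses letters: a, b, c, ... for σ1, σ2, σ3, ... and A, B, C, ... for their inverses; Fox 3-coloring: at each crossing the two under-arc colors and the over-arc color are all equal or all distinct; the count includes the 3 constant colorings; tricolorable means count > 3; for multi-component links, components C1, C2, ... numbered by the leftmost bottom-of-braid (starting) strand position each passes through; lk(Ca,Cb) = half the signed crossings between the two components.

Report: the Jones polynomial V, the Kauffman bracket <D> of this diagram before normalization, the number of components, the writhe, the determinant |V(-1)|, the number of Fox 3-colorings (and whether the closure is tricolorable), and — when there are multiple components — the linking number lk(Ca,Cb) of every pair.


V(x) = -x^(1/2) - x^(5/2)
bracket: A^-1 + A^7, w = +3
2 components, writhe +3, over 5 crossings
lk(C1,C2) = +1
det 2, colorings 3 of 3^5 — not tricolorable
observation: span 2 respects span(V) <= c + mu - 1 = 6 for this 2-component diagram


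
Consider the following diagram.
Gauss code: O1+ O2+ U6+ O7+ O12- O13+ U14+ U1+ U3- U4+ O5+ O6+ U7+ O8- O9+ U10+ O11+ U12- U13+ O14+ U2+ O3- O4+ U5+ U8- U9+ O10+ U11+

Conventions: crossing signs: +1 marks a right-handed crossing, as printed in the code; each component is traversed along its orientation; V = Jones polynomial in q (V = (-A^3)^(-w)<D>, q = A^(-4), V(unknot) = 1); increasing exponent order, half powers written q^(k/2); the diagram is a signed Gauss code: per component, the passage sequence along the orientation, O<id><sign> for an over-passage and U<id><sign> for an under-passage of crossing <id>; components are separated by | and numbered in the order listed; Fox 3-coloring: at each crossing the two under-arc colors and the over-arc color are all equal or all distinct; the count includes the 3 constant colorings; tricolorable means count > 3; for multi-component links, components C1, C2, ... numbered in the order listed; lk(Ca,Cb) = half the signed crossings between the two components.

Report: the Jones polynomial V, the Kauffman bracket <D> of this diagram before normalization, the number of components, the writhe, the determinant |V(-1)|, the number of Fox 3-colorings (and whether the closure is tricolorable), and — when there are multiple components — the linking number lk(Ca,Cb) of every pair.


V(q) = q^3 + q^5 - q^8
bracket: -A^-8 + A^4 + A^12, w = +8
1 component, writhe +8, over 14 crossings
det 3, colorings 9 of 3^14 — tricolorable
observation: |V(-1)| = 3: so tricolorable, since 3 divides 3


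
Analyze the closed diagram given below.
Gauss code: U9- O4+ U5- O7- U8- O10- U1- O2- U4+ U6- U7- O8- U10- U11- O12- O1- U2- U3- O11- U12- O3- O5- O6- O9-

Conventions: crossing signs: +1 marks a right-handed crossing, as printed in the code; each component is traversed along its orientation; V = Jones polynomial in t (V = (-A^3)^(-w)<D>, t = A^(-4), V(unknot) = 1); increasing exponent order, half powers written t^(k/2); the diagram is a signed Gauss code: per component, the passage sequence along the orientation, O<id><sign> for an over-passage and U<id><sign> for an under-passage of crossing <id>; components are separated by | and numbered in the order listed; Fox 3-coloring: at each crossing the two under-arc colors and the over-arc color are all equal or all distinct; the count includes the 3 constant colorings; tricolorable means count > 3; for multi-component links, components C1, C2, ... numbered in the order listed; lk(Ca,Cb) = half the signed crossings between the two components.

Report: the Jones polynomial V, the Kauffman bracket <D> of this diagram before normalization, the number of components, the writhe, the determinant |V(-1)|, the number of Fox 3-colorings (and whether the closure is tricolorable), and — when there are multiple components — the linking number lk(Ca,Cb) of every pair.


V(t) = -t^-8 + t^-5 + t^-3
bracket: A^-18 + A^-10 - A^2, w = -10
1 component, writhe -10, over 12 crossings
det 3, colorings 9 of 3^12 — tricolorable
observation: w = -10 (over 12 crossings) is diagram-only; (-A^3)^(10) removes it from V


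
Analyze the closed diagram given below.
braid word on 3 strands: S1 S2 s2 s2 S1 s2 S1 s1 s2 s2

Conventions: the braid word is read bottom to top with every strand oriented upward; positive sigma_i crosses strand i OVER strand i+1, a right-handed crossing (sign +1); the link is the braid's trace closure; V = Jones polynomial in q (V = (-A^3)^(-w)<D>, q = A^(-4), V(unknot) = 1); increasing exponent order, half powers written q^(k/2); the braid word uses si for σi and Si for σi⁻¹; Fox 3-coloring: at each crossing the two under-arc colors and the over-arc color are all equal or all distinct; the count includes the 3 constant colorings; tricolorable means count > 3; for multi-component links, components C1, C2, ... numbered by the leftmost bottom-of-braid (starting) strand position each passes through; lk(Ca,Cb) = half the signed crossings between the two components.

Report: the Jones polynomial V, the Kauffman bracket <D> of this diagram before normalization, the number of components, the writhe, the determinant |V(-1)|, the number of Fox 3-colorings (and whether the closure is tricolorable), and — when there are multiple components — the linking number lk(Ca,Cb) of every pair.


Jones polynomial: V(q) = q^-1 - 1 + 2q - 2q^2 + 2q^3 - 2q^4 + q^5
<D> = A^-14 - 2A^-10 + 2A^-6 - 2A^-2 + 2A^2 - A^6 + A^10; writhe +2
components 1, writhe +2 (10 crossings)
3-colorings: 3 of 3^10, det 11 — not tricolorable
note: inverse pairs cancel, leaving σ1⁻¹ σ2 σ1⁻¹ σ2 σ2 σ2


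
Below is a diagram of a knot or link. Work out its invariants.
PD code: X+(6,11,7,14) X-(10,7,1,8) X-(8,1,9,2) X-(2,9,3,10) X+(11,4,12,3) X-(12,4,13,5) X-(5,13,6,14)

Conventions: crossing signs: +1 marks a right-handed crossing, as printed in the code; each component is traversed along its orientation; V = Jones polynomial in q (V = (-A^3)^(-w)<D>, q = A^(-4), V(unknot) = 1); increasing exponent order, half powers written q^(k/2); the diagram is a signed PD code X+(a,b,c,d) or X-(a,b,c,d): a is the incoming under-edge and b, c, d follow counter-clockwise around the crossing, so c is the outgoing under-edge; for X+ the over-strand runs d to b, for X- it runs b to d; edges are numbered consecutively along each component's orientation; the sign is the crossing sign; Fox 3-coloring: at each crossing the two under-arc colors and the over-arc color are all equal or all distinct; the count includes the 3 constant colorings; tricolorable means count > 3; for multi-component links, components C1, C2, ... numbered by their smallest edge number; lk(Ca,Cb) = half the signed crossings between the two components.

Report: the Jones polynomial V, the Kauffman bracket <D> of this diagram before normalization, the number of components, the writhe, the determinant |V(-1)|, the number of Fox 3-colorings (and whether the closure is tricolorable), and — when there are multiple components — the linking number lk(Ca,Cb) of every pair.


Jones polynomial: V(q) = q^(-9/2) - q^(-5/2) - q^(-3/2) - q^(-1/2)
<D> = A^-7 + A^-3 + A - A^9; writhe -3
components 2, writhe -3 (7 crossings)
linking number lk(C1,C2) = 0
3-colorings: 27 of 3^7, det 0 — tricolorable
note: span 4 respects span(V) <= c + mu - 1 = 8 for this 2-component diagram


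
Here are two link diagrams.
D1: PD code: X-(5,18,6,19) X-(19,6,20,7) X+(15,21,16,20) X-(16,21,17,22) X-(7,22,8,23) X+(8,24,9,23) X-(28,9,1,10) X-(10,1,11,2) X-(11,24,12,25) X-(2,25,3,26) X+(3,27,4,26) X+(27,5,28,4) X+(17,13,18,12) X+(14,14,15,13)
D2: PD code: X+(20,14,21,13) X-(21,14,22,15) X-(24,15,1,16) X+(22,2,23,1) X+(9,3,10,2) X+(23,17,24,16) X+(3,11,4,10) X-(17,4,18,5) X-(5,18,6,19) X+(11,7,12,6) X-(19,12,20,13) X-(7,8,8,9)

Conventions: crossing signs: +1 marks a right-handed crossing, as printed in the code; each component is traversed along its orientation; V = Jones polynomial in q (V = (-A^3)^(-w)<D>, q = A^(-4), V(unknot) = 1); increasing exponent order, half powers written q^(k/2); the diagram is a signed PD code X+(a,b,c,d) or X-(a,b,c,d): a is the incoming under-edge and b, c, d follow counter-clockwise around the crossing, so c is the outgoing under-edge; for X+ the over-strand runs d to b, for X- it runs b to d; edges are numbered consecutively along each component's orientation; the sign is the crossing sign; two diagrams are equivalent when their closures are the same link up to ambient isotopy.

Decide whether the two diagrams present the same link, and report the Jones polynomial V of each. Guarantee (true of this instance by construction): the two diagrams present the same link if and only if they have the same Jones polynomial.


same link: no
V(D1) = -q^-6 + q^-5 - q^-4 + 2q^-3 - q^-2 + q^-1  [14 crossings, <D> = A^-2 - A^2 + 2A^6 - A^10 + A^14 - A^18, w = -2]
D2 (bracket -A^-12 + 2A^-8 - 2A^-4 + 3 - 2A^4 + 2A^8 - A^12; 12 crossings at w = 0): V = -q^-3 + 2q^-2 - 2q^-1 + 3 - 2q + 2q^2 - q^3
note: 2 values of V(q) split the 2 diagrams


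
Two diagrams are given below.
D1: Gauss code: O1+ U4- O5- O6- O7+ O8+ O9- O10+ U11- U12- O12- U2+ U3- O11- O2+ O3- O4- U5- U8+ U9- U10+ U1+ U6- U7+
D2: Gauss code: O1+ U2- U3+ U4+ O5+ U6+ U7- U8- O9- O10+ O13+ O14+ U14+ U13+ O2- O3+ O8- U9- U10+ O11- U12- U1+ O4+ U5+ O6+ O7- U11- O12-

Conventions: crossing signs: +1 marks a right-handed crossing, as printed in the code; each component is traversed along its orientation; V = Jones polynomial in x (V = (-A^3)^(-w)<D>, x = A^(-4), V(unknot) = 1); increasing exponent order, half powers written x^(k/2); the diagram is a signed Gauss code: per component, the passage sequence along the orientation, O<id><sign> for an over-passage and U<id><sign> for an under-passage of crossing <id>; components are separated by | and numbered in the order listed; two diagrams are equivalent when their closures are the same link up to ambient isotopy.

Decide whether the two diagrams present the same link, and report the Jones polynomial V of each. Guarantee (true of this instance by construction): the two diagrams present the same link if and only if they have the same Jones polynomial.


equivalent: yes
D1 (bracket A^-6; 12 crossings at w = -2): V = 1
D2 (bracket A^6; 14 crossings at w = +2): V = 1
key observation: all 2 diagrams share one V(x), hence one class
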